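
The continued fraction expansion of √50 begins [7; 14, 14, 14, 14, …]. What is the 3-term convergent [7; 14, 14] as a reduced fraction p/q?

1393/197

Work from the innermost term outward:
Start with 14.
14 + 1/(14/1) = 14 + 1/14 = 197/14
7 + 1/(197/14) = 7 + 14/197 = 1393/197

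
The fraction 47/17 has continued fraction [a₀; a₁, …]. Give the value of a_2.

3

Repeatedly divide and take the remainder:
47 = 2·17 + 13, so a_0 = 2
17 = 1·13 + 4, so a_1 = 1
13 = 3·4 + 1, so a_2 = 3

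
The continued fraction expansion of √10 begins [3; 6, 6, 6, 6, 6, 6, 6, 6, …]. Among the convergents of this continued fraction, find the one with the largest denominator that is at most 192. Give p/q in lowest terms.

117/37

a_0 = 3: 3/1  (≤ bound)
a_1 = 6: 19/6  (≤ bound)
a_2 = 6: 117/37  (≤ bound)
a_3 = 6: 721/228  (> 192, stop)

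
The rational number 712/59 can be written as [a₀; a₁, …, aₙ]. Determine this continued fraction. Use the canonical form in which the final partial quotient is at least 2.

712 ÷ 59 → quotient 12, remainder 4
59 ÷ 4 → quotient 14, remainder 3
4 ÷ 3 → quotient 1, remainder 1
3 ÷ 1 → quotient 3, remainder 0

[12; 14, 1, 3]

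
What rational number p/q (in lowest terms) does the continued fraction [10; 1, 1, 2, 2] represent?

Use the convergent recurrence hₖ = aₖ·hₖ₋₁ + hₖ₋₂ (and likewise for the denominators kₖ):
a_0 = 10: 10/1
a_1 = 1: 11/1
a_2 = 1: 21/2
a_3 = 2: 53/5
a_4 = 2: 127/12

127/12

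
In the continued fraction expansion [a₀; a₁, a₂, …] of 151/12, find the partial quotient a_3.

2

⌊151/12⌋ = 12, remainder 7
⌊12/7⌋ = 1, remainder 5
⌊7/5⌋ = 1, remainder 2
⌊5/2⌋ = 2, remainder 1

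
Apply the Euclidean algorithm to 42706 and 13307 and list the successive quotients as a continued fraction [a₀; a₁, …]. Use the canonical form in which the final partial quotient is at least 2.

Apply division with remainder until the remainder is 0:
42706 = 3·13307 + 2785, so a_0 = 3
13307 = 4·2785 + 2167, so a_1 = 4
2785 = 1·2167 + 618, so a_2 = 1
2167 = 3·618 + 313, so a_3 = 3
618 = 1·313 + 305, so a_4 = 1
313 = 1·305 + 8, so a_5 = 1
305 = 38·8 + 1, so a_6 = 38
8 = 8·1 + 0, so a_7 = 8

[3; 4, 1, 3, 1, 1, 38, 8]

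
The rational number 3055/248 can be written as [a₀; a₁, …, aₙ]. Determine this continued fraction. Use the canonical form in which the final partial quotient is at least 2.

3055 ÷ 248 → quotient 12, remainder 79
248 ÷ 79 → quotient 3, remainder 11
79 ÷ 11 → quotient 7, remainder 2
11 ÷ 2 → quotient 5, remainder 1
2 ÷ 1 → quotient 2, remainder 0

[12; 3, 7, 5, 2]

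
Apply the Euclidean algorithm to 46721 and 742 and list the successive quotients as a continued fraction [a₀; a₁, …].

46721 = 62·742 + 717, so a_0 = 62
742 = 1·717 + 25, so a_1 = 1
717 = 28·25 + 17, so a_2 = 28
25 = 1·17 + 8, so a_3 = 1
17 = 2·8 + 1, so a_4 = 2
8 = 8·1 + 0, so a_5 = 8

[62; 1, 28, 1, 2, 8]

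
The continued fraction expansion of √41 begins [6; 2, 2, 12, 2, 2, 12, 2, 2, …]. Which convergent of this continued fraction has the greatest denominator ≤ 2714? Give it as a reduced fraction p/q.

a_0 = 6: 6/1  (≤ bound)
a_1 = 2: 13/2  (≤ bound)
a_2 = 2: 32/5  (≤ bound)
a_3 = 12: 397/62  (≤ bound)
a_4 = 2: 826/129  (≤ bound)
a_5 = 2: 2049/320  (≤ bound)
a_6 = 12: 25414/3969  (> 2714, stop)

2049/320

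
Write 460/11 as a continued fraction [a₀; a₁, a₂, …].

[41; 1, 4, 2]

460 = 41·11 + 9, so a_0 = 41
11 = 1·9 + 2, so a_1 = 1
9 = 4·2 + 1, so a_2 = 4
2 = 2·1 + 0, so a_3 = 2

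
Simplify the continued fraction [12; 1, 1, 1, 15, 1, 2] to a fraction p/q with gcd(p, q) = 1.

Collapse the nested fraction from the inside out:
Start with 2.
1 + 1/(2/1) = 1 + 1/2 = 3/2
15 + 1/(3/2) = 15 + 2/3 = 47/3
1 + 1/(47/3) = 1 + 3/47 = 50/47
1 + 1/(50/47) = 1 + 47/50 = 97/50
1 + 1/(97/50) = 1 + 50/97 = 147/97
12 + 1/(147/97) = 12 + 97/147 = 1861/147

1861/147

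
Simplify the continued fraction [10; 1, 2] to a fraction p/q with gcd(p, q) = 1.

a_0 = 10: 10/1
a_1 = 1: 11/1
a_2 = 2: 32/3

32/3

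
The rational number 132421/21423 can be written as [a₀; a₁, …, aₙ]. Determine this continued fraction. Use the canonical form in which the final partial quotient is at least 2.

Run the Euclidean algorithm, recording each quotient:
132421 = 6·21423 + 3883, so a_0 = 6
21423 = 5·3883 + 2008, so a_1 = 5
3883 = 1·2008 + 1875, so a_2 = 1
2008 = 1·1875 + 133, so a_3 = 1
1875 = 14·133 + 13, so a_4 = 14
133 = 10·13 + 3, so a_5 = 10
13 = 4·3 + 1, so a_6 = 4
3 = 3·1 + 0, so a_7 = 3

[6; 5, 1, 1, 14, 10, 4, 3]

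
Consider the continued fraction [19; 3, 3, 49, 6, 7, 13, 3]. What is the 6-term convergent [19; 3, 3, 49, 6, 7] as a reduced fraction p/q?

410496/21269

Start with 7.
6 + 1/(7/1) = 6 + 1/7 = 43/7
49 + 1/(43/7) = 49 + 7/43 = 2114/43
3 + 1/(2114/43) = 3 + 43/2114 = 6385/2114
3 + 1/(6385/2114) = 3 + 2114/6385 = 21269/6385
19 + 1/(21269/6385) = 19 + 6385/21269 = 410496/21269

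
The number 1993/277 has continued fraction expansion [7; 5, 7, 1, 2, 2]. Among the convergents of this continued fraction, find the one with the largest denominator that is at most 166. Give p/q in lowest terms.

a_0 = 7: 7/1  (≤ bound)
a_1 = 5: 36/5  (≤ bound)
a_2 = 7: 259/36  (≤ bound)
a_3 = 1: 295/41  (≤ bound)
a_4 = 2: 849/118  (≤ bound)
a_5 = 2: 1993/277  (> 166, stop)

849/118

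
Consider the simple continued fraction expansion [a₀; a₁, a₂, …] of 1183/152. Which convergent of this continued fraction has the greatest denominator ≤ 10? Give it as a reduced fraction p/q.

a_0 = 7: 7/1  (≤ bound)
a_1 = 1: 8/1  (≤ bound)
a_2 = 3: 31/4  (≤ bound)
a_3 = 1: 39/5  (≤ bound)
a_4 = 1: 70/9  (≤ bound)
a_5 = 1: 109/14  (> 10, stop)

70/9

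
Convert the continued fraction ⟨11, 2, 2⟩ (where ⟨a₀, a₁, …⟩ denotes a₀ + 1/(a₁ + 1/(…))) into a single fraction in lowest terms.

57/5

Start with 2.
2 + 1/(2/1) = 2 + 1/2 = 5/2
11 + 1/(5/2) = 11 + 2/5 = 57/5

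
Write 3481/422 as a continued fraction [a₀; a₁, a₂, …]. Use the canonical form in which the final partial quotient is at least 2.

[8; 4, 52, 2]

3481 = 8·422 + 105, so a_0 = 8
422 = 4·105 + 2, so a_1 = 4
105 = 52·2 + 1, so a_2 = 52
2 = 2·1 + 0, so a_3 = 2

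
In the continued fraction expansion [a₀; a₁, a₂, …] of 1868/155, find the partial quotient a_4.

⌊1868/155⌋ = 12, remainder 8
⌊155/8⌋ = 19, remainder 3
⌊8/3⌋ = 2, remainder 2
⌊3/2⌋ = 1, remainder 1
⌊2/1⌋ = 2, remainder 0

2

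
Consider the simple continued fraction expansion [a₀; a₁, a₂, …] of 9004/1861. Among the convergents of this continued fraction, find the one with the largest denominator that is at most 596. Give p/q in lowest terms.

a_0 = 4: 4/1  (≤ bound)
a_1 = 1: 5/1  (≤ bound)
a_2 = 5: 29/6  (≤ bound)
a_3 = 5: 150/31  (≤ bound)
a_4 = 2: 329/68  (≤ bound)
a_5 = 8: 2782/575  (≤ bound)
a_6 = 1: 3111/643  (> 596, stop)

2782/575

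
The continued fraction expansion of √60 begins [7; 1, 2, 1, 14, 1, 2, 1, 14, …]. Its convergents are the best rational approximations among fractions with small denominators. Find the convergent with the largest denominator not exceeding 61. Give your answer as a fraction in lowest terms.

a_0 = 7: 7/1  (≤ bound)
a_1 = 1: 8/1  (≤ bound)
a_2 = 2: 23/3  (≤ bound)
a_3 = 1: 31/4  (≤ bound)
a_4 = 14: 457/59  (≤ bound)
a_5 = 1: 488/63  (> 61, stop)

457/59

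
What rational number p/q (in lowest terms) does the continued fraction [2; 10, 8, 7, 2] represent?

Collapse the nested fraction from the inside out:
Start with 2.
7 + 1/(2/1) = 7 + 1/2 = 15/2
8 + 1/(15/2) = 8 + 2/15 = 122/15
10 + 1/(122/15) = 10 + 15/122 = 1235/122
2 + 1/(1235/122) = 2 + 122/1235 = 2592/1235

2592/1235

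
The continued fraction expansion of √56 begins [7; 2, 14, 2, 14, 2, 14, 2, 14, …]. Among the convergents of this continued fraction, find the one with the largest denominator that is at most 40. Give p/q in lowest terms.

a_0 = 7: 7/1  (≤ bound)
a_1 = 2: 15/2  (≤ bound)
a_2 = 14: 217/29  (≤ bound)
a_3 = 2: 449/60  (> 40, stop)

217/29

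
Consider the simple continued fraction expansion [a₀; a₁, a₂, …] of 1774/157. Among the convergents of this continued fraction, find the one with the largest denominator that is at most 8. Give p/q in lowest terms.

79/7

a_0 = 11: 11/1  (≤ bound)
a_1 = 3: 34/3  (≤ bound)
a_2 = 2: 79/7  (≤ bound)
a_3 = 1: 113/10  (> 8, stop)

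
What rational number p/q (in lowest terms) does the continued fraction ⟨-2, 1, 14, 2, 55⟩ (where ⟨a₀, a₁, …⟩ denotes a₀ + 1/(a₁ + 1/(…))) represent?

-1831/1720

Collapse the nested fraction from the inside out:
Start with 55.
2 + 1/(55/1) = 2 + 1/55 = 111/55
14 + 1/(111/55) = 14 + 55/111 = 1609/111
1 + 1/(1609/111) = 1 + 111/1609 = 1720/1609
-2 + 1/(1720/1609) = -2 + 1609/1720 = -1831/1720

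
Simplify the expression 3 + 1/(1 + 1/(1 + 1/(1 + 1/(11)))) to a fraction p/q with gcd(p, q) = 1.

Starting at the tail and folding back:
Start with 11.
1 + 1/(11/1) = 1 + 1/11 = 12/11
1 + 1/(12/11) = 1 + 11/12 = 23/12
1 + 1/(23/12) = 1 + 12/23 = 35/23
3 + 1/(35/23) = 3 + 23/35 = 128/35

128/35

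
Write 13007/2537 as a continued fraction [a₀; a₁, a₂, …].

13007 ÷ 2537 → quotient 5, remainder 322
2537 ÷ 322 → quotient 7, remainder 283
322 ÷ 283 → quotient 1, remainder 39
283 ÷ 39 → quotient 7, remainder 10
39 ÷ 10 → quotient 3, remainder 9
10 ÷ 9 → quotient 1, remainder 1
9 ÷ 1 → quotient 9, remainder 0

[5; 7, 1, 7, 3, 1, 9]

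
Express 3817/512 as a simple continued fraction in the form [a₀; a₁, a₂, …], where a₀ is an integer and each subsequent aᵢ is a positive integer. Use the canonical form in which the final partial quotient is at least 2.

[7; 2, 5, 15, 3]

Run the Euclidean algorithm, recording each quotient:
3817 ÷ 512 → quotient 7, remainder 233
512 ÷ 233 → quotient 2, remainder 46
233 ÷ 46 → quotient 5, remainder 3
46 ÷ 3 → quotient 15, remainder 1
3 ÷ 1 → quotient 3, remainder 0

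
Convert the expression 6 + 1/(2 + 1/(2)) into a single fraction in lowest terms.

Starting at the tail and folding back:
Start with 2.
2 + 1/(2/1) = 2 + 1/2 = 5/2
6 + 1/(5/2) = 6 + 2/5 = 32/5

32/5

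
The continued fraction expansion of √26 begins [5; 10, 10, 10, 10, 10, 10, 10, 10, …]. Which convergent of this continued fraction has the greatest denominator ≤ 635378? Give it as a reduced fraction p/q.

530451/104030

List convergents until the denominator exceeds the bound:
a_0 = 5: 5/1  (≤ bound)
a_1 = 10: 51/10  (≤ bound)
a_2 = 10: 515/101  (≤ bound)
a_3 = 10: 5201/1020  (≤ bound)
a_4 = 10: 52525/10301  (≤ bound)
a_5 = 10: 530451/104030  (≤ bound)
a_6 = 10: 5357035/1050601  (> 635378, stop)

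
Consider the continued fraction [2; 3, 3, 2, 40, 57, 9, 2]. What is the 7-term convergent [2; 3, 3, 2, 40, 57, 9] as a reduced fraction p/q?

a_0 = 2: 2/1
a_1 = 3: 7/3
a_2 = 3: 23/10
a_3 = 2: 53/23
a_4 = 40: 2143/930
a_5 = 57: 122204/53033
a_6 = 9: 1101979/478227

1101979/478227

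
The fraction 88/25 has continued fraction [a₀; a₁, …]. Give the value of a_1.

88 ÷ 25 → quotient 3, remainder 13
25 ÷ 13 → quotient 1, remainder 12

1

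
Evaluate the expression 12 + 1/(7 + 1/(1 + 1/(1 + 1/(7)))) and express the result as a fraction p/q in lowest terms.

Start with 7.
1 + 1/(7/1) = 1 + 1/7 = 8/7
1 + 1/(8/7) = 1 + 7/8 = 15/8
7 + 1/(15/8) = 7 + 8/15 = 113/15
12 + 1/(113/15) = 12 + 15/113 = 1371/113

1371/113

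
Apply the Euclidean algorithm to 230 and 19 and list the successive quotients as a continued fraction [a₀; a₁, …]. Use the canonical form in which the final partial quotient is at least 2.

[12; 9, 2]

Repeatedly divide and take the remainder:
⌊230/19⌋ = 12, remainder 2
⌊19/2⌋ = 9, remainder 1
⌊2/1⌋ = 2, remainder 0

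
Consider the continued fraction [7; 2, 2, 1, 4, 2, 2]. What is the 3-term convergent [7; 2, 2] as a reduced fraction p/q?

a_0 = 7: 7/1
a_1 = 2: 15/2
a_2 = 2: 37/5

37/5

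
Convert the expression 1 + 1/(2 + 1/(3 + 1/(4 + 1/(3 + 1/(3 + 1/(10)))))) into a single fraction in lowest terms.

a_0 = 1: 1/1
a_1 = 2: 3/2
a_2 = 3: 10/7
a_3 = 4: 43/30
a_4 = 3: 139/97
a_5 = 3: 460/321
a_6 = 10: 4739/3307

4739/3307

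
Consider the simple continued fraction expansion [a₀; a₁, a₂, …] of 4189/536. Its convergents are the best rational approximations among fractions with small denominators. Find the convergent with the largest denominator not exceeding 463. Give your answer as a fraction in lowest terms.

1227/157

a_0 = 7: 7/1  (≤ bound)
a_1 = 1: 8/1  (≤ bound)
a_2 = 4: 39/5  (≤ bound)
a_3 = 2: 86/11  (≤ bound)
a_4 = 2: 211/27  (≤ bound)
a_5 = 2: 508/65  (≤ bound)
a_6 = 2: 1227/157  (≤ bound)
a_7 = 3: 4189/536  (> 463, stop)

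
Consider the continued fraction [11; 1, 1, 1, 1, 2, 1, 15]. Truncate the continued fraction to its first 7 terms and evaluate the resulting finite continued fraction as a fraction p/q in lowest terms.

a_0 = 11: 11/1
a_1 = 1: 12/1
a_2 = 1: 23/2
a_3 = 1: 35/3
a_4 = 1: 58/5
a_5 = 2: 151/13
a_6 = 1: 209/18

209/18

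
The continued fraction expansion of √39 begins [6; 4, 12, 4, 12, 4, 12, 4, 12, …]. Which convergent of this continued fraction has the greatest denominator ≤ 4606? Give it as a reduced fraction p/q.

a_0 = 6: 6/1  (≤ bound)
a_1 = 4: 25/4  (≤ bound)
a_2 = 12: 306/49  (≤ bound)
a_3 = 4: 1249/200  (≤ bound)
a_4 = 12: 15294/2449  (≤ bound)
a_5 = 4: 62425/9996  (> 4606, stop)

15294/2449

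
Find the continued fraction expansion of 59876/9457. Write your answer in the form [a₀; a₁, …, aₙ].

[6; 3, 56, 1, 54]

Run the Euclidean algorithm, recording each quotient:
⌊59876/9457⌋ = 6, remainder 3134
⌊9457/3134⌋ = 3, remainder 55
⌊3134/55⌋ = 56, remainder 54
⌊55/54⌋ = 1, remainder 1
⌊54/1⌋ = 54, remainder 0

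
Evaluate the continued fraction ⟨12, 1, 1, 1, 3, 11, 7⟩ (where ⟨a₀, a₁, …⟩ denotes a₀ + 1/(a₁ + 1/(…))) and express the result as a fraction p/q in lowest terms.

11108/879

a_0 = 12: 12/1
a_1 = 1: 13/1
a_2 = 1: 25/2
a_3 = 1: 38/3
a_4 = 3: 139/11
a_5 = 11: 1567/124
a_6 = 7: 11108/879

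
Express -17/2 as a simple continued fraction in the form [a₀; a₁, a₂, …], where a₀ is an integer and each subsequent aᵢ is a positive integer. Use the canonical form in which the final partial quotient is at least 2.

⌊-17/2⌋ = -9, remainder 1
⌊2/1⌋ = 2, remainder 0

[-9; 2]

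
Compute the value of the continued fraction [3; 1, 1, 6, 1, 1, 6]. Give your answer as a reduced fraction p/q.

Compute successive convergents:
a_0 = 3: 3/1
a_1 = 1: 4/1
a_2 = 1: 7/2
a_3 = 6: 46/13
a_4 = 1: 53/15
a_5 = 1: 99/28
a_6 = 6: 647/183

647/183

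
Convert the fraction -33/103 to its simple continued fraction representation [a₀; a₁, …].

-33 = -1·103 + 70, so a_0 = -1
103 = 1·70 + 33, so a_1 = 1
70 = 2·33 + 4, so a_2 = 2
33 = 8·4 + 1, so a_3 = 8
4 = 4·1 + 0, so a_4 = 4

[-1; 1, 2, 8, 4]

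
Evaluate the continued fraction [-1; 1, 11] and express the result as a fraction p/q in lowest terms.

a_0 = -1: -1/1
a_1 = 1: 0/1
a_2 = 11: -1/12

-1/12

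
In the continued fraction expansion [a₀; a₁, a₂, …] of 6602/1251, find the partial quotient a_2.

Repeatedly divide and take the remainder:
6602 = 5·1251 + 347, so a_0 = 5
1251 = 3·347 + 210, so a_1 = 3
347 = 1·210 + 137, so a_2 = 1

1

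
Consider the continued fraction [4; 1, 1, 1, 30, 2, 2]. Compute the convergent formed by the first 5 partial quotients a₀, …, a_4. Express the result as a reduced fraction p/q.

429/92

Use the convergent recurrence hₖ = aₖ·hₖ₋₁ + hₖ₋₂ (and likewise for the denominators kₖ):
a_0 = 4: 4/1
a_1 = 1: 5/1
a_2 = 1: 9/2
a_3 = 1: 14/3
a_4 = 30: 429/92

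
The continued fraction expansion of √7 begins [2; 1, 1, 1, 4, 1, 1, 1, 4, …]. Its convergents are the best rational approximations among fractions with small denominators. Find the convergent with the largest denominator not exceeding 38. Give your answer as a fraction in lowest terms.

82/31

a_0 = 2: 2/1  (≤ bound)
a_1 = 1: 3/1  (≤ bound)
a_2 = 1: 5/2  (≤ bound)
a_3 = 1: 8/3  (≤ bound)
a_4 = 4: 37/14  (≤ bound)
a_5 = 1: 45/17  (≤ bound)
a_6 = 1: 82/31  (≤ bound)
a_7 = 1: 127/48  (> 38, stop)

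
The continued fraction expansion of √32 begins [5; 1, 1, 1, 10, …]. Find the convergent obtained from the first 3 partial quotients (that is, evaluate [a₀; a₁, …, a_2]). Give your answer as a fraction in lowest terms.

11/2

Start with 1.
1 + 1/(1/1) = 1 + 1/1 = 2/1
5 + 1/(2/1) = 5 + 1/2 = 11/2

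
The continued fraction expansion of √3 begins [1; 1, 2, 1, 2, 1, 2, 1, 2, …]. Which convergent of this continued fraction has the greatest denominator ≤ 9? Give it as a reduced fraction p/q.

List convergents until the denominator exceeds the bound:
a_0 = 1: 1/1  (≤ bound)
a_1 = 1: 2/1  (≤ bound)
a_2 = 2: 5/3  (≤ bound)
a_3 = 1: 7/4  (≤ bound)
a_4 = 2: 19/11  (> 9, stop)

7/4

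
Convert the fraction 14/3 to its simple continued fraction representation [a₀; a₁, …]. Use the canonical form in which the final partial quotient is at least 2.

[4; 1, 2]

Run the Euclidean algorithm, recording each quotient:
14 = 4·3 + 2, so a_0 = 4
3 = 1·2 + 1, so a_1 = 1
2 = 2·1 + 0, so a_2 = 2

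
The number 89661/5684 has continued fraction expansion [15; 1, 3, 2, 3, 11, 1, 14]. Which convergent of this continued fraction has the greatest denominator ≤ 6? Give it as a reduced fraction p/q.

63/4

List convergents until the denominator exceeds the bound:
a_0 = 15: 15/1  (≤ bound)
a_1 = 1: 16/1  (≤ bound)
a_2 = 3: 63/4  (≤ bound)
a_3 = 2: 142/9  (> 6, stop)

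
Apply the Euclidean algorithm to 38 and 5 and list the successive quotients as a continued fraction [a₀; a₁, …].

[7; 1, 1, 2]

Apply division with remainder until the remainder is 0:
⌊38/5⌋ = 7, remainder 3
⌊5/3⌋ = 1, remainder 2
⌊3/2⌋ = 1, remainder 1
⌊2/1⌋ = 2, remainder 0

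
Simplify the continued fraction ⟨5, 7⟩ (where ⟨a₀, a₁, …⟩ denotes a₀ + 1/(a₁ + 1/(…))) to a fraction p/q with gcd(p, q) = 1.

36/7

Use the convergent recurrence hₖ = aₖ·hₖ₋₁ + hₖ₋₂ (and likewise for the denominators kₖ):
a_0 = 5: 5/1
a_1 = 7: 36/7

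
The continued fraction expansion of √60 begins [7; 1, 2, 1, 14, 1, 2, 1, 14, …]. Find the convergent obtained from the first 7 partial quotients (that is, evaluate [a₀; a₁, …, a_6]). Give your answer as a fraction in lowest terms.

1433/185

Start with 2.
1 + 1/(2/1) = 1 + 1/2 = 3/2
14 + 1/(3/2) = 14 + 2/3 = 44/3
1 + 1/(44/3) = 1 + 3/44 = 47/44
2 + 1/(47/44) = 2 + 44/47 = 138/47
1 + 1/(138/47) = 1 + 47/138 = 185/138
7 + 1/(185/138) = 7 + 138/185 = 1433/185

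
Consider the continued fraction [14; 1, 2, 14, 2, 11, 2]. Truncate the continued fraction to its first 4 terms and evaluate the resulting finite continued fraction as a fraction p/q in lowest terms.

Start with 14.
2 + 1/(14/1) = 2 + 1/14 = 29/14
1 + 1/(29/14) = 1 + 14/29 = 43/29
14 + 1/(43/29) = 14 + 29/43 = 631/43

631/43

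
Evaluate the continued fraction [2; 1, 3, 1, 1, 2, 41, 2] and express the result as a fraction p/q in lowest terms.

a_0 = 2: 2/1
a_1 = 1: 3/1
a_2 = 3: 11/4
a_3 = 1: 14/5
a_4 = 1: 25/9
a_5 = 2: 64/23
a_6 = 41: 2649/952
a_7 = 2: 5362/1927

5362/1927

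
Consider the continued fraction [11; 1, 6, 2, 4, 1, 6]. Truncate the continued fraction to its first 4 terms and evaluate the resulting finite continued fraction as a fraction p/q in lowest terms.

a_0 = 11: 11/1
a_1 = 1: 12/1
a_2 = 6: 83/7
a_3 = 2: 178/15

178/15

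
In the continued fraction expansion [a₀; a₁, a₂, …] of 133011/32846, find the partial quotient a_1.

20

133011 = 4·32846 + 1627, so a_0 = 4
32846 = 20·1627 + 306, so a_1 = 20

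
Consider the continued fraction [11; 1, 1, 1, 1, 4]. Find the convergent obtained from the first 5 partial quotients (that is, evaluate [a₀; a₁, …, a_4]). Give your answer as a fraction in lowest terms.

a_0 = 11: 11/1
a_1 = 1: 12/1
a_2 = 1: 23/2
a_3 = 1: 35/3
a_4 = 1: 58/5

58/5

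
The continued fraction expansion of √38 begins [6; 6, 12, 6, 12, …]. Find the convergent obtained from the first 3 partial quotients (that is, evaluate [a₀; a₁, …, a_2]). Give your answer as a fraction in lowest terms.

450/73

a_0 = 6: 6/1
a_1 = 6: 37/6
a_2 = 12: 450/73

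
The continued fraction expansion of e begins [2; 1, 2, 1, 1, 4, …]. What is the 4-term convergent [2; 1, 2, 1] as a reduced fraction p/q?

11/4

a_0 = 2: 2/1
a_1 = 1: 3/1
a_2 = 2: 8/3
a_3 = 1: 11/4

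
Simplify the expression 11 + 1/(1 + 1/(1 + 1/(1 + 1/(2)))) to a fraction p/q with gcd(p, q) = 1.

93/8

Starting at the tail and folding back:
Start with 2.
1 + 1/(2/1) = 1 + 1/2 = 3/2
1 + 1/(3/2) = 1 + 2/3 = 5/3
1 + 1/(5/3) = 1 + 3/5 = 8/5
11 + 1/(8/5) = 11 + 5/8 = 93/8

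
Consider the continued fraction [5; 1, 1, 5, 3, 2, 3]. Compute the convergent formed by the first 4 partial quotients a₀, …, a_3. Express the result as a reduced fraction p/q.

Compute successive convergents:
a_0 = 5: 5/1
a_1 = 1: 6/1
a_2 = 1: 11/2
a_3 = 5: 61/11

61/11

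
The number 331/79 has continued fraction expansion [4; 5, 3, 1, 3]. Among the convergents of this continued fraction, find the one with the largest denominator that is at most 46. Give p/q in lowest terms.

a_0 = 4: 4/1  (≤ bound)
a_1 = 5: 21/5  (≤ bound)
a_2 = 3: 67/16  (≤ bound)
a_3 = 1: 88/21  (≤ bound)
a_4 = 3: 331/79  (> 46, stop)

88/21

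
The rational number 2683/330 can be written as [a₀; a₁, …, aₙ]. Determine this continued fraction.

Run the Euclidean algorithm, recording each quotient:
2683 ÷ 330 → quotient 8, remainder 43
330 ÷ 43 → quotient 7, remainder 29
43 ÷ 29 → quotient 1, remainder 14
29 ÷ 14 → quotient 2, remainder 1
14 ÷ 1 → quotient 14, remainder 0

[8; 7, 1, 2, 14]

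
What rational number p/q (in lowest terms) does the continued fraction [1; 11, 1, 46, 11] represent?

a_0 = 1: 1/1
a_1 = 11: 12/11
a_2 = 1: 13/12
a_3 = 46: 610/563
a_4 = 11: 6723/6205

6723/6205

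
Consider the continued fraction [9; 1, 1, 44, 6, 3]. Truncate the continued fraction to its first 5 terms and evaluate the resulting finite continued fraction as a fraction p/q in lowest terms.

5095/536

Compute successive convergents:
a_0 = 9: 9/1
a_1 = 1: 10/1
a_2 = 1: 19/2
a_3 = 44: 846/89
a_4 = 6: 5095/536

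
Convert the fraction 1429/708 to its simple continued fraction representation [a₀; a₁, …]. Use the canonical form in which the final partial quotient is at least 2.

[2; 54, 2, 6]

⌊1429/708⌋ = 2, remainder 13
⌊708/13⌋ = 54, remainder 6
⌊13/6⌋ = 2, remainder 1
⌊6/1⌋ = 6, remainder 0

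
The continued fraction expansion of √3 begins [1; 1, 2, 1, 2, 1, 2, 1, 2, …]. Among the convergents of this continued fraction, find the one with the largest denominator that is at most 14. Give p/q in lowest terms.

19/11

a_0 = 1: 1/1  (≤ bound)
a_1 = 1: 2/1  (≤ bound)
a_2 = 2: 5/3  (≤ bound)
a_3 = 1: 7/4  (≤ bound)
a_4 = 2: 19/11  (≤ bound)
a_5 = 1: 26/15  (> 14, stop)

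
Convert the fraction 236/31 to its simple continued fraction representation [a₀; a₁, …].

⌊236/31⌋ = 7, remainder 19
⌊31/19⌋ = 1, remainder 12
⌊19/12⌋ = 1, remainder 7
⌊12/7⌋ = 1, remainder 5
⌊7/5⌋ = 1, remainder 2
⌊5/2⌋ = 2, remainder 1
⌊2/1⌋ = 2, remainder 0

[7; 1, 1, 1, 1, 2, 2]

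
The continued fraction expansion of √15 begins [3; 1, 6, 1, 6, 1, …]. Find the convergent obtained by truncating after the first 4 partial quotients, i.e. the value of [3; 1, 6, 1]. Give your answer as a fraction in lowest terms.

Collapse the nested fraction from the inside out:
Start with 1.
6 + 1/(1/1) = 6 + 1/1 = 7/1
1 + 1/(7/1) = 1 + 1/7 = 8/7
3 + 1/(8/7) = 3 + 7/8 = 31/8

31/8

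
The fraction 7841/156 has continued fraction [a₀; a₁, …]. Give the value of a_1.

3

7841 ÷ 156 → quotient 50, remainder 41
156 ÷ 41 → quotient 3, remainder 33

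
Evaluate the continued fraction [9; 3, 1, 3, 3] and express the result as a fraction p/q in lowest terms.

Start with 3.
3 + 1/(3/1) = 3 + 1/3 = 10/3
1 + 1/(10/3) = 1 + 3/10 = 13/10
3 + 1/(13/10) = 3 + 10/13 = 49/13
9 + 1/(49/13) = 9 + 13/49 = 454/49

454/49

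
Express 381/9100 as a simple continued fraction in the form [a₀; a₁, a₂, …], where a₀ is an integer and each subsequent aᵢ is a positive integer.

381 = 0·9100 + 381, so a_0 = 0
9100 = 23·381 + 337, so a_1 = 23
381 = 1·337 + 44, so a_2 = 1
337 = 7·44 + 29, so a_3 = 7
44 = 1·29 + 15, so a_4 = 1
29 = 1·15 + 14, so a_5 = 1
15 = 1·14 + 1, so a_6 = 1
14 = 14·1 + 0, so a_7 = 14

[0; 23, 1, 7, 1, 1, 1, 14]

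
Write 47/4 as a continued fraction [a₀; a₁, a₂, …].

Repeatedly divide and take the remainder:
47 ÷ 4 → quotient 11, remainder 3
4 ÷ 3 → quotient 1, remainder 1
3 ÷ 1 → quotient 3, remainder 0

[11; 1, 3]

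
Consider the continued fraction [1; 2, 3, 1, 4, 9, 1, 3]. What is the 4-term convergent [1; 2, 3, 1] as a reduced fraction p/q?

Use the convergent recurrence hₖ = aₖ·hₖ₋₁ + hₖ₋₂ (and likewise for the denominators kₖ):
a_0 = 1: 1/1
a_1 = 2: 3/2
a_2 = 3: 10/7
a_3 = 1: 13/9

13/9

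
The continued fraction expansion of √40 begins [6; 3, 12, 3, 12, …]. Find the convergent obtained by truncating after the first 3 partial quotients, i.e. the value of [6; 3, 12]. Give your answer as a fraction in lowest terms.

Build up convergents one term at a time:
a_0 = 6: 6/1
a_1 = 3: 19/3
a_2 = 12: 234/37

234/37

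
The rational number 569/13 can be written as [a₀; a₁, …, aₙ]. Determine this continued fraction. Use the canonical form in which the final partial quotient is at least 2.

[43; 1, 3, 3]

569 = 43·13 + 10, so a_0 = 43
13 = 1·10 + 3, so a_1 = 1
10 = 3·3 + 1, so a_2 = 3
3 = 3·1 + 0, so a_3 = 3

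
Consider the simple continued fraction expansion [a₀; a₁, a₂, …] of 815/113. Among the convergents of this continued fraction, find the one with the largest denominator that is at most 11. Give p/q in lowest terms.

a_0 = 7: 7/1  (≤ bound)
a_1 = 4: 29/4  (≤ bound)
a_2 = 1: 36/5  (≤ bound)
a_3 = 2: 101/14  (> 11, stop)

36/5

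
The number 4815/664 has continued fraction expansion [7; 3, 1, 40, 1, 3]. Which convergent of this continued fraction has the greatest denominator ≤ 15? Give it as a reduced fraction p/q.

29/4

a_0 = 7: 7/1  (≤ bound)
a_1 = 3: 22/3  (≤ bound)
a_2 = 1: 29/4  (≤ bound)
a_3 = 40: 1182/163  (> 15, stop)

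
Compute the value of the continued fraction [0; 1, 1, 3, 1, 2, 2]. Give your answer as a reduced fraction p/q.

33/59

a_0 = 0: 0/1
a_1 = 1: 1/1
a_2 = 1: 1/2
a_3 = 3: 4/7
a_4 = 1: 5/9
a_5 = 2: 14/25
a_6 = 2: 33/59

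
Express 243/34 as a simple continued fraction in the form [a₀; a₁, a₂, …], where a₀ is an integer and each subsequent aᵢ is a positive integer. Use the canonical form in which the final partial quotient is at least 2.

[7; 6, 1, 4]

Apply division with remainder until the remainder is 0:
243 = 7·34 + 5, so a_0 = 7
34 = 6·5 + 4, so a_1 = 6
5 = 1·4 + 1, so a_2 = 1
4 = 4·1 + 0, so a_3 = 4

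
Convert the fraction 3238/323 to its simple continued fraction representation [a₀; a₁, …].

Apply division with remainder until the remainder is 0:
3238 = 10·323 + 8, so a_0 = 10
323 = 40·8 + 3, so a_1 = 40
8 = 2·3 + 2, so a_2 = 2
3 = 1·2 + 1, so a_3 = 1
2 = 2·1 + 0, so a_4 = 2

[10; 40, 2, 1, 2]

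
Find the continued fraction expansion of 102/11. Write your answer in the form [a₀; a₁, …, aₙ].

Run the Euclidean algorithm, recording each quotient:
102 = 9·11 + 3, so a_0 = 9
11 = 3·3 + 2, so a_1 = 3
3 = 1·2 + 1, so a_2 = 1
2 = 2·1 + 0, so a_3 = 2

[9; 3, 1, 2]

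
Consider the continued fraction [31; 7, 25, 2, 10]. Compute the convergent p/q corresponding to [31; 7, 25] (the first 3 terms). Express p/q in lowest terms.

5481/176

a_0 = 31: 31/1
a_1 = 7: 218/7
a_2 = 25: 5481/176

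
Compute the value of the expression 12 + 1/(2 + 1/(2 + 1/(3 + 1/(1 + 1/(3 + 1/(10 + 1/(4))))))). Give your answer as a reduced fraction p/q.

Start with 4.
10 + 1/(4/1) = 10 + 1/4 = 41/4
3 + 1/(41/4) = 3 + 4/41 = 127/41
1 + 1/(127/41) = 1 + 41/127 = 168/127
3 + 1/(168/127) = 3 + 127/168 = 631/168
2 + 1/(631/168) = 2 + 168/631 = 1430/631
2 + 1/(1430/631) = 2 + 631/1430 = 3491/1430
12 + 1/(3491/1430) = 12 + 1430/3491 = 43322/3491

43322/3491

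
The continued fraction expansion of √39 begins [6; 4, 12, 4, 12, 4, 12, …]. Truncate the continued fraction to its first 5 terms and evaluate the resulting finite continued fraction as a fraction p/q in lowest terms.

Start with 12.
4 + 1/(12/1) = 4 + 1/12 = 49/12
12 + 1/(49/12) = 12 + 12/49 = 600/49
4 + 1/(600/49) = 4 + 49/600 = 2449/600
6 + 1/(2449/600) = 6 + 600/2449 = 15294/2449

15294/2449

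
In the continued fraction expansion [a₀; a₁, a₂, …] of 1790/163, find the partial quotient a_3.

1790 ÷ 163 → quotient 10, remainder 160
163 ÷ 160 → quotient 1, remainder 3
160 ÷ 3 → quotient 53, remainder 1
3 ÷ 1 → quotient 3, remainder 0

3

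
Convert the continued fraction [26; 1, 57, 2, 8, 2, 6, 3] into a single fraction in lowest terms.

Compute successive convergents:
a_0 = 26: 26/1
a_1 = 1: 27/1
a_2 = 57: 1565/58
a_3 = 2: 3157/117
a_4 = 8: 26821/994
a_5 = 2: 56799/2105
a_6 = 6: 367615/13624
a_7 = 3: 1159644/42977

1159644/42977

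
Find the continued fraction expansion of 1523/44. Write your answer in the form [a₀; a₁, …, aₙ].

[34; 1, 1, 1, 1, 2, 3]

Run the Euclidean algorithm, recording each quotient:
1523 ÷ 44 → quotient 34, remainder 27
44 ÷ 27 → quotient 1, remainder 17
27 ÷ 17 → quotient 1, remainder 10
17 ÷ 10 → quotient 1, remainder 7
10 ÷ 7 → quotient 1, remainder 3
7 ÷ 3 → quotient 2, remainder 1
3 ÷ 1 → quotient 3, remainder 0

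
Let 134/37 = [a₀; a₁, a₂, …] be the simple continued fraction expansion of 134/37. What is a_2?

134 = 3·37 + 23, so a_0 = 3
37 = 1·23 + 14, so a_1 = 1
23 = 1·14 + 9, so a_2 = 1

1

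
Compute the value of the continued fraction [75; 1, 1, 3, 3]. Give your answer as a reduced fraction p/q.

Start with 3.
3 + 1/(3/1) = 3 + 1/3 = 10/3
1 + 1/(10/3) = 1 + 3/10 = 13/10
1 + 1/(13/10) = 1 + 10/13 = 23/13
75 + 1/(23/13) = 75 + 13/23 = 1738/23

1738/23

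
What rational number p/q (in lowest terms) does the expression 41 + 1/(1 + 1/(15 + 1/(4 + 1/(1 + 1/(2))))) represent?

9520/227

a_0 = 41: 41/1
a_1 = 1: 42/1
a_2 = 15: 671/16
a_3 = 4: 2726/65
a_4 = 1: 3397/81
a_5 = 2: 9520/227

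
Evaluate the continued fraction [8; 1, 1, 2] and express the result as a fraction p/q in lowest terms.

Collapse the nested fraction from the inside out:
Start with 2.
1 + 1/(2/1) = 1 + 1/2 = 3/2
1 + 1/(3/2) = 1 + 2/3 = 5/3
8 + 1/(5/3) = 8 + 3/5 = 43/5

43/5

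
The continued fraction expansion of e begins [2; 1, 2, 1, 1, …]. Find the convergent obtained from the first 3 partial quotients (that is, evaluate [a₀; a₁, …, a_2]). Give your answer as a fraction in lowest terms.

a_0 = 2: 2/1
a_1 = 1: 3/1
a_2 = 2: 8/3

8/3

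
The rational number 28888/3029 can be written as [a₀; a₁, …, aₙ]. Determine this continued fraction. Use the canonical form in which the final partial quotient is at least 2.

[9; 1, 1, 6, 4, 3, 17]

Repeatedly divide and take the remainder:
⌊28888/3029⌋ = 9, remainder 1627
⌊3029/1627⌋ = 1, remainder 1402
⌊1627/1402⌋ = 1, remainder 225
⌊1402/225⌋ = 6, remainder 52
⌊225/52⌋ = 4, remainder 17
⌊52/17⌋ = 3, remainder 1
⌊17/1⌋ = 17, remainder 0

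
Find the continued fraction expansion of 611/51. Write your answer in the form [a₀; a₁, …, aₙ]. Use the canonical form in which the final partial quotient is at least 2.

[11; 1, 50]

Repeatedly divide and take the remainder:
⌊611/51⌋ = 11, remainder 50
⌊51/50⌋ = 1, remainder 1
⌊50/1⌋ = 50, remainder 0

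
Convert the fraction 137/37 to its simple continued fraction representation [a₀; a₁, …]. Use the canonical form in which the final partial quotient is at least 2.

[3; 1, 2, 2, 1, 3]

Repeatedly divide and take the remainder:
137 ÷ 37 → quotient 3, remainder 26
37 ÷ 26 → quotient 1, remainder 11
26 ÷ 11 → quotient 2, remainder 4
11 ÷ 4 → quotient 2, remainder 3
4 ÷ 3 → quotient 1, remainder 1
3 ÷ 1 → quotient 3, remainder 0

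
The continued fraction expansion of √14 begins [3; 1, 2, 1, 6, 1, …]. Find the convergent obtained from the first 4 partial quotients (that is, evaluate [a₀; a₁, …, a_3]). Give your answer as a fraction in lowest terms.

15/4

Use the convergent recurrence hₖ = aₖ·hₖ₋₁ + hₖ₋₂ (and likewise for the denominators kₖ):
a_0 = 3: 3/1
a_1 = 1: 4/1
a_2 = 2: 11/3
a_3 = 1: 15/4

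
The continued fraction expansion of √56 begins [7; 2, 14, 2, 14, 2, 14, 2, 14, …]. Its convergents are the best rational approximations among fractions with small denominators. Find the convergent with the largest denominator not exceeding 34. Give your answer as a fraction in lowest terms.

217/29

a_0 = 7: 7/1  (≤ bound)
a_1 = 2: 15/2  (≤ bound)
a_2 = 14: 217/29  (≤ bound)
a_3 = 2: 449/60  (> 34, stop)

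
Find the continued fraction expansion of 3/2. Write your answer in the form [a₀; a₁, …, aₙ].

3 = 1·2 + 1, so a_0 = 1
2 = 2·1 + 0, so a_1 = 2

[1; 2]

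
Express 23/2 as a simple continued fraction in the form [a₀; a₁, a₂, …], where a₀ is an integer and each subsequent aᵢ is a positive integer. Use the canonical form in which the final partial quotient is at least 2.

23 = 11·2 + 1, so a_0 = 11
2 = 2·1 + 0, so a_1 = 2

[11; 2]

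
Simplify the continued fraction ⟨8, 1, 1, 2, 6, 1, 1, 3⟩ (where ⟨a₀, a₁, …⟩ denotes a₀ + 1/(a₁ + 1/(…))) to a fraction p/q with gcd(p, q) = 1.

a_0 = 8: 8/1
a_1 = 1: 9/1
a_2 = 1: 17/2
a_3 = 2: 43/5
a_4 = 6: 275/32
a_5 = 1: 318/37
a_6 = 1: 593/69
a_7 = 3: 2097/244

2097/244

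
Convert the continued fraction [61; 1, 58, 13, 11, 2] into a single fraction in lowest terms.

Build up convergents one term at a time:
a_0 = 61: 61/1
a_1 = 1: 62/1
a_2 = 58: 3657/59
a_3 = 13: 47603/768
a_4 = 11: 527290/8507
a_5 = 2: 1102183/17782

1102183/17782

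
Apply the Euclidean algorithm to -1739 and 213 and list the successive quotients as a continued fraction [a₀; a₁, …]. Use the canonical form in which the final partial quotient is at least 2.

⌊-1739/213⌋ = -9, remainder 178
⌊213/178⌋ = 1, remainder 35
⌊178/35⌋ = 5, remainder 3
⌊35/3⌋ = 11, remainder 2
⌊3/2⌋ = 1, remainder 1
⌊2/1⌋ = 2, remainder 0

[-9; 1, 5, 11, 1, 2]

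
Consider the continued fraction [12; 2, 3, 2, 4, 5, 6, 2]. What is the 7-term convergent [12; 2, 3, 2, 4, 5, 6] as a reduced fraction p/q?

28567/2297

Build up convergents one term at a time:
a_0 = 12: 12/1
a_1 = 2: 25/2
a_2 = 3: 87/7
a_3 = 2: 199/16
a_4 = 4: 883/71
a_5 = 5: 4614/371
a_6 = 6: 28567/2297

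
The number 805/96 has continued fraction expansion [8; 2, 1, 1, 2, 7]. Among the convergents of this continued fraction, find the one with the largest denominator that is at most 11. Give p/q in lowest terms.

42/5

List convergents until the denominator exceeds the bound:
a_0 = 8: 8/1  (≤ bound)
a_1 = 2: 17/2  (≤ bound)
a_2 = 1: 25/3  (≤ bound)
a_3 = 1: 42/5  (≤ bound)
a_4 = 2: 109/13  (> 11, stop)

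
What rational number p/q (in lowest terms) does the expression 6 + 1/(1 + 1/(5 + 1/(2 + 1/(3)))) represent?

308/45

a_0 = 6: 6/1
a_1 = 1: 7/1
a_2 = 5: 41/6
a_3 = 2: 89/13
a_4 = 3: 308/45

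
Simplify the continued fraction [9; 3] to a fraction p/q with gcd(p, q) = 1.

28/3

Use the convergent recurrence hₖ = aₖ·hₖ₋₁ + hₖ₋₂ (and likewise for the denominators kₖ):
a_0 = 9: 9/1
a_1 = 3: 28/3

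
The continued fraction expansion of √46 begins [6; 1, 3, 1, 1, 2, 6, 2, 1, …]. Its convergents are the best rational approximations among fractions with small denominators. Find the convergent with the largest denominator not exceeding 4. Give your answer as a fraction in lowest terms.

27/4

a_0 = 6: 6/1  (≤ bound)
a_1 = 1: 7/1  (≤ bound)
a_2 = 3: 27/4  (≤ bound)
a_3 = 1: 34/5  (> 4, stop)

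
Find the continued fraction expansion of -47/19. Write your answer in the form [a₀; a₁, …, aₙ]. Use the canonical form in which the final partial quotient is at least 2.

-47 ÷ 19 → quotient -3, remainder 10
19 ÷ 10 → quotient 1, remainder 9
10 ÷ 9 → quotient 1, remainder 1
9 ÷ 1 → quotient 9, remainder 0

[-3; 1, 1, 9]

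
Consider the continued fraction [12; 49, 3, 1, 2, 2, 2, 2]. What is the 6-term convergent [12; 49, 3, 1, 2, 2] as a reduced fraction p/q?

15398/1281

Collapse the nested fraction from the inside out:
Start with 2.
2 + 1/(2/1) = 2 + 1/2 = 5/2
1 + 1/(5/2) = 1 + 2/5 = 7/5
3 + 1/(7/5) = 3 + 5/7 = 26/7
49 + 1/(26/7) = 49 + 7/26 = 1281/26
12 + 1/(1281/26) = 12 + 26/1281 = 15398/1281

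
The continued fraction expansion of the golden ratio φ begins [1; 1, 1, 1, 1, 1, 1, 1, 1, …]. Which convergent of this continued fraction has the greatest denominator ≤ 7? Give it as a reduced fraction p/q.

a_0 = 1: 1/1  (≤ bound)
a_1 = 1: 2/1  (≤ bound)
a_2 = 1: 3/2  (≤ bound)
a_3 = 1: 5/3  (≤ bound)
a_4 = 1: 8/5  (≤ bound)
a_5 = 1: 13/8  (> 7, stop)

8/5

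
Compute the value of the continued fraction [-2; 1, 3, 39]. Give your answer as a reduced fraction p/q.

-196/157

Start with 39.
3 + 1/(39/1) = 3 + 1/39 = 118/39
1 + 1/(118/39) = 1 + 39/118 = 157/118
-2 + 1/(157/118) = -2 + 118/157 = -196/157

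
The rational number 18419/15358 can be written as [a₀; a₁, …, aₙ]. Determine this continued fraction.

[1; 5, 57, 1, 3, 13]

Apply division with remainder until the remainder is 0:
⌊18419/15358⌋ = 1, remainder 3061
⌊15358/3061⌋ = 5, remainder 53
⌊3061/53⌋ = 57, remainder 40
⌊53/40⌋ = 1, remainder 13
⌊40/13⌋ = 3, remainder 1
⌊13/1⌋ = 13, remainder 0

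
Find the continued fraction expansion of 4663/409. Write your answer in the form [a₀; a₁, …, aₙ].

4663 = 11·409 + 164, so a_0 = 11
409 = 2·164 + 81, so a_1 = 2
164 = 2·81 + 2, so a_2 = 2
81 = 40·2 + 1, so a_3 = 40
2 = 2·1 + 0, so a_4 = 2

[11; 2, 2, 40, 2]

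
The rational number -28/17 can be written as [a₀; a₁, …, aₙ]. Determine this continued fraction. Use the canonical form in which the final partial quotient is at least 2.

[-2; 2, 1, 5]

⌊-28/17⌋ = -2, remainder 6
⌊17/6⌋ = 2, remainder 5
⌊6/5⌋ = 1, remainder 1
⌊5/1⌋ = 5, remainder 0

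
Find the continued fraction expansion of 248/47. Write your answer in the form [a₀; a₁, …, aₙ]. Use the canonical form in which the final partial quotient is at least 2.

[5; 3, 1, 1, 1, 1, 2]

Repeatedly divide and take the remainder:
248 = 5·47 + 13, so a_0 = 5
47 = 3·13 + 8, so a_1 = 3
13 = 1·8 + 5, so a_2 = 1
8 = 1·5 + 3, so a_3 = 1
5 = 1·3 + 2, so a_4 = 1
3 = 1·2 + 1, so a_5 = 1
2 = 2·1 + 0, so a_6 = 2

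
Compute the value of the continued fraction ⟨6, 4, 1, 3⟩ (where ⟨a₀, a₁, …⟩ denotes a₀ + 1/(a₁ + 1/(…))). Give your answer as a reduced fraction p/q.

118/19

Build up convergents one term at a time:
a_0 = 6: 6/1
a_1 = 4: 25/4
a_2 = 1: 31/5
a_3 = 3: 118/19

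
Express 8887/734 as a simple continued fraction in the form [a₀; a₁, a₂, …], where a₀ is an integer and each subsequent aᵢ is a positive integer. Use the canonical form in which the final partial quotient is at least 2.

⌊8887/734⌋ = 12, remainder 79
⌊734/79⌋ = 9, remainder 23
⌊79/23⌋ = 3, remainder 10
⌊23/10⌋ = 2, remainder 3
⌊10/3⌋ = 3, remainder 1
⌊3/1⌋ = 3, remainder 0

[12; 9, 3, 2, 3, 3]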